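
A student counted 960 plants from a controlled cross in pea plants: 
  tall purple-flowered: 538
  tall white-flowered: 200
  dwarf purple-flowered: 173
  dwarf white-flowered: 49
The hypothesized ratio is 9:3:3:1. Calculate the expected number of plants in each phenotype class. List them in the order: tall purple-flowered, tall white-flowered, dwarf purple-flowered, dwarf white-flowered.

Expected counts for N = 960 under a 9:3:3:1 ratio (total parts = 16):
  tall purple-flowered: 960 × 9/16 = 540
  tall white-flowered: 960 × 3/16 = 180
  dwarf purple-flowered: 960 × 3/16 = 180
  dwarf white-flowered: 960 × 1/16 = 60

540, 180, 180, 60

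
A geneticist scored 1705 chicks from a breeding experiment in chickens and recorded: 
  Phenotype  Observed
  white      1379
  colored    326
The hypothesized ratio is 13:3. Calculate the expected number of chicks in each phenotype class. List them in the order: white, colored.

1385.3125, 319.6875

Under the 13:3 hypothesis (Σ ratio = 16, N = 1705):
  white: 1705 × 13/16 = 1385.3125
  colored: 1705 × 3/16 = 319.6875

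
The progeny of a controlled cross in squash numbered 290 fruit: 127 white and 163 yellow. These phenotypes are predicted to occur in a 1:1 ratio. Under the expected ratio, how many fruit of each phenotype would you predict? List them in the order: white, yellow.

145, 145

Expected counts for N = 290 under a 1:1 ratio (total parts = 2):
  white: 290 × 1/2 = 145
  yellow: 290 × 1/2 = 145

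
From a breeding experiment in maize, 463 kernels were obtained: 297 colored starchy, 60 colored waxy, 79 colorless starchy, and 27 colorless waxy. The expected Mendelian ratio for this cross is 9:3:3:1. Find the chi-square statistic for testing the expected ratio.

Expected counts for N = 463 under a 9:3:3:1 ratio (total parts = 16):
  colored starchy: 463 × 9/16 = 260.4375
  colored waxy: 463 × 3/16 = 86.8125
  colorless starchy: 463 × 3/16 = 86.8125
  colorless waxy: 463 × 1/16 = 28.9375
χ² = Σ (O − E)² / E
  colored starchy: (297 − 260.4375)² / 260.4375 = 5.1330
  colored waxy: (60 − 86.8125)² / 86.8125 = 8.2812
  colorless starchy: (79 − 86.8125)² / 86.8125 = 0.7031
  colorless waxy: (27 − 28.9375)² / 28.9375 = 0.1297
χ² = 5.1330 + 8.2812 + 0.7031 + 0.1297 = 14.247

14.247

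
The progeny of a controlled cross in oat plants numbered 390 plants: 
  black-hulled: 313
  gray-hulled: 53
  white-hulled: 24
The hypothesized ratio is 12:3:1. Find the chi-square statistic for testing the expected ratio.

6.981

Expected counts for N = 390 under a 12:3:1 ratio (total parts = 16):
  black-hulled: 390 × 12/16 = 292.5
  gray-hulled: 390 × 3/16 = 73.125
  white-hulled: 390 × 1/16 = 24.375
χ² = Σ (O − E)² / E
  black-hulled: (313 − 292.5)² / 292.5 = 1.4368
  gray-hulled: (53 − 73.125)² / 73.125 = 5.5387
  white-hulled: (24 − 24.375)² / 24.375 = 0.0058
χ² = 1.4368 + 5.5387 + 0.0058 = 6.9813 ≈ 6.981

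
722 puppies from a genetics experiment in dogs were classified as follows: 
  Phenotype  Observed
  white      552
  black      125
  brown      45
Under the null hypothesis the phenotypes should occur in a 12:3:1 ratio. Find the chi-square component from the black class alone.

Under the 12:3:1 hypothesis (Σ ratio = 16, N = 722):
  white: 722 × 12/16 = 541.5
  black: 722 × 3/16 = 135.375
  brown: 722 × 1/16 = 45.125
Contribution of black: (125 − 135.375)² / 135.375 = 0.7951

0.795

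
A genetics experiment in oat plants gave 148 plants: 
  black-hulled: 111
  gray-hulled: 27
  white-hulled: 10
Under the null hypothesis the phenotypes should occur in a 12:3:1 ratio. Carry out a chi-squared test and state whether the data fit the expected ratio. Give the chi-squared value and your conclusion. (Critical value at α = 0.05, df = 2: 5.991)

Total ratio parts = 16. Expected numbers out of 148:
  black-hulled: 148 × 12/16 = 111
  gray-hulled: 148 × 3/16 = 27.75
  white-hulled: 148 × 1/16 = 9.25
χ² = Σ (O − E)² / E
  black-hulled: (111 − 111)² / 111 = 0.0000
  gray-hulled: (27 − 27.75)² / 27.75 = 0.0203
  white-hulled: (10 − 9.25)² / 9.25 = 0.0608
χ² = 0.0000 + 0.0203 + 0.0608 = 0.0811 ≈ 0.081
Degrees of freedom = 3 − 1 = 2; critical value at α = 0.05 is 5.991.
Since 0.081 < 5.991, we fail to reject the null hypothesis — the data are consistent with the 12:3:1 ratio.

0.081; consistent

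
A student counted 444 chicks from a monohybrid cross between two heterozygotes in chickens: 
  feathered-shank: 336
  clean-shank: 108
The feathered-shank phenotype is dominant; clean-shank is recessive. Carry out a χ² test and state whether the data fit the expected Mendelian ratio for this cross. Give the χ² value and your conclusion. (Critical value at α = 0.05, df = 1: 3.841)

0.108; consistent

For a monohybrid cross between heterozygotes with complete dominance, the expected phenotypic ratio is 3:1.
Expected counts for N = 444 under a 3:1 ratio (total parts = 4):
  feathered-shank: 444 × 3/4 = 333
  clean-shank: 444 × 1/4 = 111
χ² = Σ (O − E)² / E
  feathered-shank: (336 − 333)² / 333 = 0.0270
  clean-shank: (108 − 111)² / 111 = 0.0811
χ² = 0.0270 + 0.0811 = 0.1081 ≈ 0.108
Degrees of freedom = 2 − 1 = 1; critical value at α = 0.05 is 3.841.
Since 0.108 < 3.841, we fail to reject the null hypothesis — the data are consistent with the 3:1 ratio.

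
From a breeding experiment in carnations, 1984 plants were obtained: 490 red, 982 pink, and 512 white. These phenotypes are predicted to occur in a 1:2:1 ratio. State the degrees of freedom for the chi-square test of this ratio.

2

A goodness-of-fit test with 3 phenotype classes has df = 3 − 1 = 2.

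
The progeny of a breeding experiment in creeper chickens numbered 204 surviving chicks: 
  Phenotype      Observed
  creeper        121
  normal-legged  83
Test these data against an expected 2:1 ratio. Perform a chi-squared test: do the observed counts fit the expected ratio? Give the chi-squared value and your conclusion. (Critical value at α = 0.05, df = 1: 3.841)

Expected counts for N = 204 under a 2:1 ratio (total parts = 3):
  creeper: 204 × 2/3 = 136
  normal-legged: 204 × 1/3 = 68
χ² = Σ (O − E)² / E
  creeper: (121 − 136)² / 136 = 1.6544
  normal-legged: (83 − 68)² / 68 = 3.3088
χ² = 1.6544 + 3.3088 = 4.9632 ≈ 4.963
Degrees of freedom = 2 − 1 = 1; critical value at α = 0.05 is 3.841.
Since 4.963 > 3.841, we reject the null hypothesis — the data do not fit the 2:1 ratio.

4.963; not consistent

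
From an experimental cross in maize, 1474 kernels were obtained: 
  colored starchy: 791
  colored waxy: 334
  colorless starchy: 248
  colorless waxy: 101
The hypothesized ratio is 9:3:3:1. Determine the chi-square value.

17.536

Under the 9:3:3:1 hypothesis (Σ ratio = 16, N = 1474):
  colored starchy: 1474 × 9/16 = 829.125
  colored waxy: 1474 × 3/16 = 276.375
  colorless starchy: 1474 × 3/16 = 276.375
  colorless waxy: 1474 × 1/16 = 92.125
χ² = Σ (O − E)² / E
  colored starchy: (791 − 829.125)² / 829.125 = 1.7531
  colored waxy: (334 − 276.375)² / 276.375 = 12.0150
  colorless starchy: (248 − 276.375)² / 276.375 = 2.9132
  colorless waxy: (101 − 92.125)² / 92.125 = 0.8550
χ² = 1.7531 + 12.0150 + 2.9132 + 0.8550 = 17.5363 ≈ 17.536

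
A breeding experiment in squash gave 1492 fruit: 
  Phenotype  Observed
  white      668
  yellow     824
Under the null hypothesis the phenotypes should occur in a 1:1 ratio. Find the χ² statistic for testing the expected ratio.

16.311

Total ratio parts = 2. Expected numbers out of 1492:
  white: 1492 × 1/2 = 746
  yellow: 1492 × 1/2 = 746
χ² = Σ (O − E)² / E
  white: (668 − 746)² / 746 = 8.1555
  yellow: (824 − 746)² / 746 = 8.1555
χ² = 8.1555 + 8.1555 = 16.311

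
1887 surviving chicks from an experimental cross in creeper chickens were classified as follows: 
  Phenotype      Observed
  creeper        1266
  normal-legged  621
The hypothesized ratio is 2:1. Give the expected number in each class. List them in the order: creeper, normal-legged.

1258, 629

Expected counts for N = 1887 under a 2:1 ratio (total parts = 3):
  creeper: 1887 × 2/3 = 1258
  normal-legged: 1887 × 1/3 = 629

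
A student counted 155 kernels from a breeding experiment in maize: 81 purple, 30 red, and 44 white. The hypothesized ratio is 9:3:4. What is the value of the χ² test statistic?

1.181

Expected counts for N = 155 under a 9:3:4 ratio (total parts = 16):
  purple: 155 × 9/16 = 87.1875
  red: 155 × 3/16 = 29.0625
  white: 155 × 4/16 = 38.75
χ² = Σ (O − E)² / E
  purple: (81 − 87.1875)² / 87.1875 = 0.4391
  red: (30 − 29.0625)² / 29.0625 = 0.0302
  white: (44 − 38.75)² / 38.75 = 0.7113
χ² = 0.4391 + 0.0302 + 0.7113 = 1.1806 ≈ 1.181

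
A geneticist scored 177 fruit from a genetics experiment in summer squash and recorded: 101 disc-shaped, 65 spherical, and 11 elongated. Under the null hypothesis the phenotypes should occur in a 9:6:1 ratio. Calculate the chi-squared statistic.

Under the 9:6:1 hypothesis (Σ ratio = 16, N = 177):
  disc-shaped: 177 × 9/16 = 99.5625
  spherical: 177 × 6/16 = 66.375
  elongated: 177 × 1/16 = 11.0625
χ² = Σ (O − E)² / E
  disc-shaped: (101 − 99.5625)² / 99.5625 = 0.0208
  spherical: (65 − 66.375)² / 66.375 = 0.0285
  elongated: (11 − 11.0625)² / 11.0625 = 0.0004
χ² = 0.0208 + 0.0285 + 0.0004 = 0.0497 ≈ 0.050

0.050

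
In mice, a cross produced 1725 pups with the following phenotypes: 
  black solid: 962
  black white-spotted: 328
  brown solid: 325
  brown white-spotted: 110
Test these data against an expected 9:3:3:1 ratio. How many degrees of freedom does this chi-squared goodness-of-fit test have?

3

A goodness-of-fit test with 4 phenotype classes has df = 4 − 1 = 3.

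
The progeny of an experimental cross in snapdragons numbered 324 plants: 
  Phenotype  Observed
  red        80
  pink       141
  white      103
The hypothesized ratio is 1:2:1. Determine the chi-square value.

Total ratio parts = 4. Expected numbers out of 324:
  red: 324 × 1/4 = 81
  pink: 324 × 2/4 = 162
  white: 324 × 1/4 = 81
χ² = Σ (O − E)² / E
  red: (80 − 81)² / 81 = 0.0123
  pink: (141 − 162)² / 162 = 2.7222
  white: (103 − 81)² / 81 = 5.9753
χ² = 0.0123 + 2.7222 + 5.9753 = 8.7098 ≈ 8.710

8.710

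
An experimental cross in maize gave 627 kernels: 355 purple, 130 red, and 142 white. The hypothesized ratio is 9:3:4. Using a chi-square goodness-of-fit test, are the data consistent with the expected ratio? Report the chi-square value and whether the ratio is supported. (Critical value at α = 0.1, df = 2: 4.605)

Total ratio parts = 16. Expected numbers out of 627:
  purple: 627 × 9/16 = 352.6875
  red: 627 × 3/16 = 117.5625
  white: 627 × 4/16 = 156.75
χ² = Σ (O − E)² / E
  purple: (355 − 352.6875)² / 352.6875 = 0.0152
  red: (130 − 117.5625)² / 117.5625 = 1.3158
  white: (142 − 156.75)² / 156.75 = 1.3880
χ² = 0.0152 + 1.3158 + 1.3880 = 2.719
Degrees of freedom = 3 − 1 = 2; critical value at α = 0.1 is 4.605.
Since 2.719 < 4.605, we fail to reject the null hypothesis — the data are consistent with the 9:3:4 ratio.

2.719; consistent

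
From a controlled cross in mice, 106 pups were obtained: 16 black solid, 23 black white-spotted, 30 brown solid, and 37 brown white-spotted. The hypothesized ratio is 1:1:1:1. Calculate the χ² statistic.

Total ratio parts = 4. Expected numbers out of 106:
  black solid: 106 × 1/4 = 26.5
  black white-spotted: 106 × 1/4 = 26.5
  brown solid: 106 × 1/4 = 26.5
  brown white-spotted: 106 × 1/4 = 26.5
χ² = Σ (O − E)² / E
  black solid: (16 − 26.5)² / 26.5 = 4.1604
  black white-spotted: (23 − 26.5)² / 26.5 = 0.4623
  brown solid: (30 − 26.5)² / 26.5 = 0.4623
  brown white-spotted: (37 − 26.5)² / 26.5 = 4.1604
χ² = 4.1604 + 0.4623 + 0.4623 + 4.1604 = 9.2454 ≈ 9.245

9.245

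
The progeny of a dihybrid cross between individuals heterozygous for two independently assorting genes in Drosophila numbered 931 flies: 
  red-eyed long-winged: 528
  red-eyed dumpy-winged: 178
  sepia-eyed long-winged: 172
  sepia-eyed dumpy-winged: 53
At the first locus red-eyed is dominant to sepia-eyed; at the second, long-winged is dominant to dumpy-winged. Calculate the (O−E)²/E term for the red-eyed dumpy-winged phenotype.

A dihybrid F₂ with independent assortment and complete dominance at both loci gives a 9:3:3:1 phenotypic ratio.
Expected counts for N = 931 under a 9:3:3:1 ratio (total parts = 16):
  red-eyed long-winged: 931 × 9/16 = 523.6875
  red-eyed dumpy-winged: 931 × 3/16 = 174.5625
  sepia-eyed long-winged: 931 × 3/16 = 174.5625
  sepia-eyed dumpy-winged: 931 × 1/16 = 58.1875
Contribution of red-eyed dumpy-winged: (178 − 174.5625)² / 174.5625 = 0.0677

0.068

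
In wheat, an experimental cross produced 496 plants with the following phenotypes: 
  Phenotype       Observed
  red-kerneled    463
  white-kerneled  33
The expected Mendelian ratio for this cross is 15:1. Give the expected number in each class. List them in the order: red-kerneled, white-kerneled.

Total ratio parts = 16. Expected numbers out of 496:
  red-kerneled: 496 × 15/16 = 465
  white-kerneled: 496 × 1/16 = 31

465, 31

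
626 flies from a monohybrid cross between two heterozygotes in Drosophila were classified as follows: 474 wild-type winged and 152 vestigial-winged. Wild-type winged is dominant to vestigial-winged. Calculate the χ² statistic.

For a monohybrid cross between heterozygotes with complete dominance, the expected phenotypic ratio is 3:1.
Expected counts for N = 626 under a 3:1 ratio (total parts = 4):
  wild-type winged: 626 × 3/4 = 469.5
  vestigial-winged: 626 × 1/4 = 156.5
χ² = Σ (O − E)² / E
  wild-type winged: (474 − 469.5)² / 469.5 = 0.0431
  vestigial-winged: (152 − 156.5)² / 156.5 = 0.1294
χ² = 0.0431 + 0.1294 = 0.1725 ≈ 0.173

0.173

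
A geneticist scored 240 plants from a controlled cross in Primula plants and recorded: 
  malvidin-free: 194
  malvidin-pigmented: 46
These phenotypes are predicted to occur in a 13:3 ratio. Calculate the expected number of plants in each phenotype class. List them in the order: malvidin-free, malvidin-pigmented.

195, 45

The 13:3 ratio has 16 parts, so with N = 240 the expected counts are:
  malvidin-free: 240 × 13/16 = 195
  malvidin-pigmented: 240 × 3/16 = 45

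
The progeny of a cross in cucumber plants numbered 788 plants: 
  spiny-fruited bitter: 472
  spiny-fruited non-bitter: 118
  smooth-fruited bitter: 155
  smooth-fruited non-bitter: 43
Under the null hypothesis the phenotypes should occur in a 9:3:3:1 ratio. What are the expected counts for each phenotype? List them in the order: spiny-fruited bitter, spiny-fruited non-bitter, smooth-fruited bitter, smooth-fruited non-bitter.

443.25, 147.75, 147.75, 49.25

Total ratio parts = 16. Expected numbers out of 788:
  spiny-fruited bitter: 788 × 9/16 = 443.25
  spiny-fruited non-bitter: 788 × 3/16 = 147.75
  smooth-fruited bitter: 788 × 3/16 = 147.75
  smooth-fruited non-bitter: 788 × 1/16 = 49.25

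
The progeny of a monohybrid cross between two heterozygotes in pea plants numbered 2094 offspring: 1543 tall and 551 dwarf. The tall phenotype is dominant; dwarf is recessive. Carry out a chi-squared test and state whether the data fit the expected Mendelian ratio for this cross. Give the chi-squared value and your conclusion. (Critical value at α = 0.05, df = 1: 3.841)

For a monohybrid cross between heterozygotes with complete dominance, the expected phenotypic ratio is 3:1.
Under the 3:1 hypothesis (Σ ratio = 4, N = 2094):
  tall: 2094 × 3/4 = 1570.5
  dwarf: 2094 × 1/4 = 523.5
χ² = Σ (O − E)² / E
  tall: (1543 − 1570.5)² / 1570.5 = 0.4815
  dwarf: (551 − 523.5)² / 523.5 = 1.4446
χ² = 0.4815 + 1.4446 = 1.9261 ≈ 1.926
Degrees of freedom = 2 − 1 = 1; critical value at α = 0.05 is 3.841.
Since 1.926 < 3.841, we fail to reject the null hypothesis — the data are consistent with the 3:1 ratio.

1.926; consistent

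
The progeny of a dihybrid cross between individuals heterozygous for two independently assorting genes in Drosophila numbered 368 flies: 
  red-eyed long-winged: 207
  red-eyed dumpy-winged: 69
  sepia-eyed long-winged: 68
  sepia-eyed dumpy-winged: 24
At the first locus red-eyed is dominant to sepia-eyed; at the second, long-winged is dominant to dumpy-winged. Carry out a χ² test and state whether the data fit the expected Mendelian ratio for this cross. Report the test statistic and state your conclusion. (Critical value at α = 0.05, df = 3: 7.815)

0.058; consistent

A dihybrid F₂ with independent assortment and complete dominance at both loci gives a 9:3:3:1 phenotypic ratio.
The 9:3:3:1 ratio has 16 parts, so with N = 368 the expected counts are:
  red-eyed long-winged: 368 × 9/16 = 207
  red-eyed dumpy-winged: 368 × 3/16 = 69
  sepia-eyed long-winged: 368 × 3/16 = 69
  sepia-eyed dumpy-winged: 368 × 1/16 = 23
χ² = Σ (O − E)² / E
  red-eyed long-winged: (207 − 207)² / 207 = 0.0000
  red-eyed dumpy-winged: (69 − 69)² / 69 = 0.0000
  sepia-eyed long-winged: (68 − 69)² / 69 = 0.0145
  sepia-eyed dumpy-winged: (24 − 23)² / 23 = 0.0435
χ² = 0.0000 + 0.0000 + 0.0145 + 0.0435 = 0.058
Degrees of freedom = 4 − 1 = 3; critical value at α = 0.05 is 7.815.
Since 0.058 < 7.815, we fail to reject the null hypothesis — the data are consistent with the 9:3:3:1 ratio.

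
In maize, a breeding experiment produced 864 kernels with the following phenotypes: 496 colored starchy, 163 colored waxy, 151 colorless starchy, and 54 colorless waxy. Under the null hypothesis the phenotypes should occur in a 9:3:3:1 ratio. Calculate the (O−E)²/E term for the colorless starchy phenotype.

Expected counts for N = 864 under a 9:3:3:1 ratio (total parts = 16):
  colored starchy: 864 × 9/16 = 486
  colored waxy: 864 × 3/16 = 162
  colorless starchy: 864 × 3/16 = 162
  colorless waxy: 864 × 1/16 = 54
Contribution of colorless starchy: (151 − 162)² / 162 = 0.7469

0.747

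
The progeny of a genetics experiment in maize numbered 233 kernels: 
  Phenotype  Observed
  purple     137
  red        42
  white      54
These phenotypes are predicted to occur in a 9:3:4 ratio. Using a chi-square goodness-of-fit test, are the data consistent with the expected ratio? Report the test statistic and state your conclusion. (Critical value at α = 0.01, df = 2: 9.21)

0.644; consistent

Expected counts for N = 233 under a 9:3:4 ratio (total parts = 16):
  purple: 233 × 9/16 = 131.0625
  red: 233 × 3/16 = 43.6875
  white: 233 × 4/16 = 58.25
χ² = Σ (O − E)² / E
  purple: (137 − 131.0625)² / 131.0625 = 0.2690
  red: (42 − 43.6875)² / 43.6875 = 0.0652
  white: (54 − 58.25)² / 58.25 = 0.3101
χ² = 0.2690 + 0.0652 + 0.3101 = 0.6443 ≈ 0.644
Degrees of freedom = 3 − 1 = 2; critical value at α = 0.01 is 9.21.
Since 0.644 < 9.21, we fail to reject the null hypothesis — the data are consistent with the 9:3:4 ratio.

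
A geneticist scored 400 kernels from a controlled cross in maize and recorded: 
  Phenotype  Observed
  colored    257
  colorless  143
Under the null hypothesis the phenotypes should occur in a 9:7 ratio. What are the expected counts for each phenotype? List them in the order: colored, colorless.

Total ratio parts = 16. Expected numbers out of 400:
  colored: 400 × 9/16 = 225
  colorless: 400 × 7/16 = 175

225, 175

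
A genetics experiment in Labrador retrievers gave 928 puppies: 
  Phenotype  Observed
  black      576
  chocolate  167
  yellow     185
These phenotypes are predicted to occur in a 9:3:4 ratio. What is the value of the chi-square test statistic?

Under the 9:3:4 hypothesis (Σ ratio = 16, N = 928):
  black: 928 × 9/16 = 522
  chocolate: 928 × 3/16 = 174
  yellow: 928 × 4/16 = 232
χ² = Σ (O − E)² / E
  black: (576 − 522)² / 522 = 5.5862
  chocolate: (167 − 174)² / 174 = 0.2816
  yellow: (185 − 232)² / 232 = 9.5216
χ² = 5.5862 + 0.2816 + 9.5216 = 15.3894 ≈ 15.389

15.389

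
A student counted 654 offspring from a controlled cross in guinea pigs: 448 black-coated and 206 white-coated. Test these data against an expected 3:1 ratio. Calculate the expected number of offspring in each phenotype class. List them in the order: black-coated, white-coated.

490.5, 163.5

Total ratio parts = 4. Expected numbers out of 654:
  black-coated: 654 × 3/4 = 490.5
  white-coated: 654 × 1/4 = 163.5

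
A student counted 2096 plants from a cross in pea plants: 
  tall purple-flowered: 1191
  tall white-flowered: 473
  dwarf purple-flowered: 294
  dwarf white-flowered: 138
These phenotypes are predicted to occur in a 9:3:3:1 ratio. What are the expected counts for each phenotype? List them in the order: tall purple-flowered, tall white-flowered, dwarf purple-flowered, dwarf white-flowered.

1179, 393, 393, 131

Total ratio parts = 16. Expected numbers out of 2096:
  tall purple-flowered: 2096 × 9/16 = 1179
  tall white-flowered: 2096 × 3/16 = 393
  dwarf purple-flowered: 2096 × 3/16 = 393
  dwarf white-flowered: 2096 × 1/16 = 131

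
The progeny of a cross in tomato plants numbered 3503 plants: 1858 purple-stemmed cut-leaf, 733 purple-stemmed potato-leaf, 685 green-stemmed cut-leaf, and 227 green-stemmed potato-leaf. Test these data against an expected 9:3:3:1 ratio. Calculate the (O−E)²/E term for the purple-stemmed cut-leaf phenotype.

Total ratio parts = 16. Expected numbers out of 3503:
  purple-stemmed cut-leaf: 3503 × 9/16 = 1970.4375
  purple-stemmed potato-leaf: 3503 × 3/16 = 656.8125
  green-stemmed cut-leaf: 3503 × 3/16 = 656.8125
  green-stemmed potato-leaf: 3503 × 1/16 = 218.9375
Contribution of purple-stemmed cut-leaf: (1858 − 1970.4375)² / 1970.4375 = 6.4159

6.416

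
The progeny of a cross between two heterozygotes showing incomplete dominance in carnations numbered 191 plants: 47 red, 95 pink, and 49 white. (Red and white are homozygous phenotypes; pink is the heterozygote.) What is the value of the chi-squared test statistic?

With incomplete dominance, a heterozygote × heterozygote cross gives a 1:2:1 phenotypic ratio.
Expected counts for N = 191 under a 1:2:1 ratio (total parts = 4):
  red: 191 × 1/4 = 47.75
  pink: 191 × 2/4 = 95.5
  white: 191 × 1/4 = 47.75
χ² = Σ (O − E)² / E
  red: (47 − 47.75)² / 47.75 = 0.0118
  pink: (95 − 95.5)² / 95.5 = 0.0026
  white: (49 − 47.75)² / 47.75 = 0.0327
χ² = 0.0118 + 0.0026 + 0.0327 = 0.0471 ≈ 0.047

0.047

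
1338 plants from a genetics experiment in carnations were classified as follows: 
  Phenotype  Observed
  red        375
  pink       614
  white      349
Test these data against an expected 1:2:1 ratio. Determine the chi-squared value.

10.054

The 1:2:1 ratio has 4 parts, so with N = 1338 the expected counts are:
  red: 1338 × 1/4 = 334.5
  pink: 1338 × 2/4 = 669
  white: 1338 × 1/4 = 334.5
χ² = Σ (O − E)² / E
  red: (375 − 334.5)² / 334.5 = 4.9036
  pink: (614 − 669)² / 669 = 4.5217
  white: (349 − 334.5)² / 334.5 = 0.6286
χ² = 4.9036 + 4.5217 + 0.6286 = 10.0539 ≈ 10.054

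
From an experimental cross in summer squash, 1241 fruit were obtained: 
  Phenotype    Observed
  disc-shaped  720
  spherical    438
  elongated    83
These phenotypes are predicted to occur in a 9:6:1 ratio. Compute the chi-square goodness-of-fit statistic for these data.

2.681

The 9:6:1 ratio has 16 parts, so with N = 1241 the expected counts are:
  disc-shaped: 1241 × 9/16 = 698.0625
  spherical: 1241 × 6/16 = 465.375
  elongated: 1241 × 1/16 = 77.5625
χ² = Σ (O − E)² / E
  disc-shaped: (720 − 698.0625)² / 698.0625 = 0.6894
  spherical: (438 − 465.375)² / 465.375 = 1.6103
  elongated: (83 − 77.5625)² / 77.5625 = 0.3812
χ² = 0.6894 + 1.6103 + 0.3812 = 2.6809 ≈ 2.681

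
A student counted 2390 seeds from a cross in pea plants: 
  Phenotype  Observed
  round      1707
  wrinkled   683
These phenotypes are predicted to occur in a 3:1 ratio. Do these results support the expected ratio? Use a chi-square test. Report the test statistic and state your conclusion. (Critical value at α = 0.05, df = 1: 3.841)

16.313; not consistent

Under the 3:1 hypothesis (Σ ratio = 4, N = 2390):
  round: 2390 × 3/4 = 1792.5
  wrinkled: 2390 × 1/4 = 597.5
χ² = Σ (O − E)² / E
  round: (1707 − 1792.5)² / 1792.5 = 4.0782
  wrinkled: (683 − 597.5)² / 597.5 = 12.2347
χ² = 4.0782 + 12.2347 = 16.3129 ≈ 16.313
Degrees of freedom = 2 − 1 = 1; critical value at α = 0.05 is 3.841.
Since 16.313 > 3.841, we reject the null hypothesis — the data do not fit the 3:1 ratio.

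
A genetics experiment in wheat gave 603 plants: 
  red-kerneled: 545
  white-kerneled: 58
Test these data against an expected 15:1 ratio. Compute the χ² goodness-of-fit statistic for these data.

The 15:1 ratio has 16 parts, so with N = 603 the expected counts are:
  red-kerneled: 603 × 15/16 = 565.3125
  white-kerneled: 603 × 1/16 = 37.6875
χ² = Σ (O − E)² / E
  red-kerneled: (545 − 565.3125)² / 565.3125 = 0.7299
  white-kerneled: (58 − 37.6875)² / 37.6875 = 10.9479
χ² = 0.7299 + 10.9479 = 11.6778 ≈ 11.678

11.678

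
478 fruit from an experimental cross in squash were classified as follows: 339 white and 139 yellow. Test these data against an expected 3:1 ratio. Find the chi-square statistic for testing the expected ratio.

4.243

Total ratio parts = 4. Expected numbers out of 478:
  white: 478 × 3/4 = 358.5
  yellow: 478 × 1/4 = 119.5
χ² = Σ (O − E)² / E
  white: (339 − 358.5)² / 358.5 = 1.0607
  yellow: (139 − 119.5)² / 119.5 = 3.1820
χ² = 1.0607 + 3.1820 = 4.2427 ≈ 4.243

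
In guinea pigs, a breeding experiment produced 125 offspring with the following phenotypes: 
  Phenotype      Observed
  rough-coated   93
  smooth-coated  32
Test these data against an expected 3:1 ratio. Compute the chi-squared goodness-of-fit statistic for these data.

0.024

Expected counts for N = 125 under a 3:1 ratio (total parts = 4):
  rough-coated: 125 × 3/4 = 93.75
  smooth-coated: 125 × 1/4 = 31.25
χ² = Σ (O − E)² / E
  rough-coated: (93 − 93.75)² / 93.75 = 0.0060
  smooth-coated: (32 − 31.25)² / 31.25 = 0.0180
χ² = 0.0060 + 0.0180 = 0.024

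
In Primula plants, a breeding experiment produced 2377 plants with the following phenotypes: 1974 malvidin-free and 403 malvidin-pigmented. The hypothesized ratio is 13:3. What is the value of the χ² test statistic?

5.032

The 13:3 ratio has 16 parts, so with N = 2377 the expected counts are:
  malvidin-free: 2377 × 13/16 = 1931.3125
  malvidin-pigmented: 2377 × 3/16 = 445.6875
χ² = Σ (O − E)² / E
  malvidin-free: (1974 − 1931.3125)² / 1931.3125 = 0.9435
  malvidin-pigmented: (403 − 445.6875)² / 445.6875 = 4.0886
χ² = 0.9435 + 4.0886 = 5.0321 ≈ 5.032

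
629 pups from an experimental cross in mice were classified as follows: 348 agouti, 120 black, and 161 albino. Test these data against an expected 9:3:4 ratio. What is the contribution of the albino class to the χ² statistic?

Under the 9:3:4 hypothesis (Σ ratio = 16, N = 629):
  agouti: 629 × 9/16 = 353.8125
  black: 629 × 3/16 = 117.9375
  albino: 629 × 4/16 = 157.25
Contribution of albino: (161 − 157.25)² / 157.25 = 0.0894

0.089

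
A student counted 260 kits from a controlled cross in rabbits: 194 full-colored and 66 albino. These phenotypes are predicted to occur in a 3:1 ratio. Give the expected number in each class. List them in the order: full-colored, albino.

Under the 3:1 hypothesis (Σ ratio = 4, N = 260):
  full-colored: 260 × 3/4 = 195
  albino: 260 × 1/4 = 65

195, 65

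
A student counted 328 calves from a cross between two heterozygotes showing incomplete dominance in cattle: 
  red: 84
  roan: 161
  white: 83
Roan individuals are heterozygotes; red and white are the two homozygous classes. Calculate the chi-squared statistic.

0.116

With incomplete dominance, a heterozygote × heterozygote cross gives a 1:2:1 phenotypic ratio.
The 1:2:1 ratio has 4 parts, so with N = 328 the expected counts are:
  red: 328 × 1/4 = 82
  roan: 328 × 2/4 = 164
  white: 328 × 1/4 = 82
χ² = Σ (O − E)² / E
  red: (84 − 82)² / 82 = 0.0488
  roan: (161 − 164)² / 164 = 0.0549
  white: (83 − 82)² / 82 = 0.0122
χ² = 0.0488 + 0.0549 + 0.0122 = 0.1159 ≈ 0.116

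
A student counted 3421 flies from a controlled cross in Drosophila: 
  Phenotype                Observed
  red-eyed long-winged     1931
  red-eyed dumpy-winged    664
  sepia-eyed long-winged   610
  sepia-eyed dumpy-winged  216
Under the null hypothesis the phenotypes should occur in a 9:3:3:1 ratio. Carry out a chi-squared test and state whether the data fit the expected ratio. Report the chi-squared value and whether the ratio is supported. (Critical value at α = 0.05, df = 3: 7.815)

2.380; consistent

Under the 9:3:3:1 hypothesis (Σ ratio = 16, N = 3421):
  red-eyed long-winged: 3421 × 9/16 = 1924.3125
  red-eyed dumpy-winged: 3421 × 3/16 = 641.4375
  sepia-eyed long-winged: 3421 × 3/16 = 641.4375
  sepia-eyed dumpy-winged: 3421 × 1/16 = 213.8125
χ² = Σ (O − E)² / E
  red-eyed long-winged: (1931 − 1924.3125)² / 1924.3125 = 0.0232
  red-eyed dumpy-winged: (664 − 641.4375)² / 641.4375 = 0.7936
  sepia-eyed long-winged: (610 − 641.4375)² / 641.4375 = 1.5408
  sepia-eyed dumpy-winged: (216 − 213.8125)² / 213.8125 = 0.0224
χ² = 0.0232 + 0.7936 + 1.5408 + 0.0224 = 2.380
Degrees of freedom = 4 − 1 = 3; critical value at α = 0.05 is 7.815.
Since 2.380 < 7.815, we fail to reject the null hypothesis — the data are consistent with the 9:3:3:1 ratio.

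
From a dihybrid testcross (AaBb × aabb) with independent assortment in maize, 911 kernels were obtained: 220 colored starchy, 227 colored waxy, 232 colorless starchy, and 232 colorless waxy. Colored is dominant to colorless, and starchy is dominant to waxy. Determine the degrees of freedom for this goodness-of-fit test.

3

A dihybrid testcross with independent assortment gives a 1:1:1:1 ratio.
A goodness-of-fit test with 4 phenotype classes has df = 4 − 1 = 3.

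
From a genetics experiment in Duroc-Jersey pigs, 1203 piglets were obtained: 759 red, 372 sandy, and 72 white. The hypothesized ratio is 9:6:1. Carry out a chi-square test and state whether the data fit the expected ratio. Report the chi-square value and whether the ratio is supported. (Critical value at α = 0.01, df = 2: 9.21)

24.026; not consistent

The 9:6:1 ratio has 16 parts, so with N = 1203 the expected counts are:
  red: 1203 × 9/16 = 676.6875
  sandy: 1203 × 6/16 = 451.125
  white: 1203 × 1/16 = 75.1875
χ² = Σ (O − E)² / E
  red: (759 − 676.6875)² / 676.6875 = 10.0125
  sandy: (372 − 451.125)² / 451.125 = 13.8781
  white: (72 − 75.1875)² / 75.1875 = 0.1351
χ² = 10.0125 + 13.8781 + 0.1351 = 24.0257 ≈ 24.026
Degrees of freedom = 3 − 1 = 2; critical value at α = 0.01 is 9.21.
Since 24.026 > 9.21, we reject the null hypothesis — the data do not fit the 9:6:1 ratio.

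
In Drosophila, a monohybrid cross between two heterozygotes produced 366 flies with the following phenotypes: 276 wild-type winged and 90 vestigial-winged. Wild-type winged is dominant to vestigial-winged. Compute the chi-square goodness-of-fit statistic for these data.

0.033

For a monohybrid cross between heterozygotes with complete dominance, the expected phenotypic ratio is 3:1.
The 3:1 ratio has 4 parts, so with N = 366 the expected counts are:
  wild-type winged: 366 × 3/4 = 274.5
  vestigial-winged: 366 × 1/4 = 91.5
χ² = Σ (O − E)² / E
  wild-type winged: (276 − 274.5)² / 274.5 = 0.0082
  vestigial-winged: (90 − 91.5)² / 91.5 = 0.0246
χ² = 0.0082 + 0.0246 = 0.0328 ≈ 0.033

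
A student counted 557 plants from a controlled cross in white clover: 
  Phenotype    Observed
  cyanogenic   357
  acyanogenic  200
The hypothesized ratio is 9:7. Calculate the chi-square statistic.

13.924

Under the 9:7 hypothesis (Σ ratio = 16, N = 557):
  cyanogenic: 557 × 9/16 = 313.3125
  acyanogenic: 557 × 7/16 = 243.6875
χ² = Σ (O − E)² / E
  cyanogenic: (357 − 313.3125)² / 313.3125 = 6.0917
  acyanogenic: (200 − 243.6875)² / 243.6875 = 7.8322
χ² = 6.0917 + 7.8322 = 13.9239 ≈ 13.924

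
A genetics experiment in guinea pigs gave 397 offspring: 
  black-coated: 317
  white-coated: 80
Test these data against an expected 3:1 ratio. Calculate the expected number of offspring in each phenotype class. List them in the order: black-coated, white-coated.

297.75, 99.25

The 3:1 ratio has 4 parts, so with N = 397 the expected counts are:
  black-coated: 397 × 3/4 = 297.75
  white-coated: 397 × 1/4 = 99.25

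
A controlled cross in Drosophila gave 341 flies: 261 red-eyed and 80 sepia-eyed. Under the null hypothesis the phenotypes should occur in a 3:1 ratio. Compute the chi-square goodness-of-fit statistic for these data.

0.431

The 3:1 ratio has 4 parts, so with N = 341 the expected counts are:
  red-eyed: 341 × 3/4 = 255.75
  sepia-eyed: 341 × 1/4 = 85.25
χ² = Σ (O − E)² / E
  red-eyed: (261 − 255.75)² / 255.75 = 0.1078
  sepia-eyed: (80 − 85.25)² / 85.25 = 0.3233
χ² = 0.1078 + 0.3233 = 0.4311 ≈ 0.431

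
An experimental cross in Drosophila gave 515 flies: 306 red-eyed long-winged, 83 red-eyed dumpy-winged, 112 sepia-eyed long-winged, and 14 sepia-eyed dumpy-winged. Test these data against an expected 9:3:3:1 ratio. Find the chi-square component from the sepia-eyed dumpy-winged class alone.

The 9:3:3:1 ratio has 16 parts, so with N = 515 the expected counts are:
  red-eyed long-winged: 515 × 9/16 = 289.6875
  red-eyed dumpy-winged: 515 × 3/16 = 96.5625
  sepia-eyed long-winged: 515 × 3/16 = 96.5625
  sepia-eyed dumpy-winged: 515 × 1/16 = 32.1875
Contribution of sepia-eyed dumpy-winged: (14 − 32.1875)² / 32.1875 = 10.2768

10.277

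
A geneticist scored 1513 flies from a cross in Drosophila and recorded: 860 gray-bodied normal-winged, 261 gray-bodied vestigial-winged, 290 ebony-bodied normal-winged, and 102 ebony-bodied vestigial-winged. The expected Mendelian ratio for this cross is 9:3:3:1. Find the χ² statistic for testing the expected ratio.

2.634

Expected counts for N = 1513 under a 9:3:3:1 ratio (total parts = 16):
  gray-bodied normal-winged: 1513 × 9/16 = 851.0625
  gray-bodied vestigial-winged: 1513 × 3/16 = 283.6875
  ebony-bodied normal-winged: 1513 × 3/16 = 283.6875
  ebony-bodied vestigial-winged: 1513 × 1/16 = 94.5625
χ² = Σ (O − E)² / E
  gray-bodied normal-winged: (860 − 851.0625)² / 851.0625 = 0.0939
  gray-bodied vestigial-winged: (261 − 283.6875)² / 283.6875 = 1.8144
  ebony-bodied normal-winged: (290 − 283.6875)² / 283.6875 = 0.1405
  ebony-bodied vestigial-winged: (102 − 94.5625)² / 94.5625 = 0.5850
χ² = 0.0939 + 1.8144 + 0.1405 + 0.5850 = 2.6338 ≈ 2.634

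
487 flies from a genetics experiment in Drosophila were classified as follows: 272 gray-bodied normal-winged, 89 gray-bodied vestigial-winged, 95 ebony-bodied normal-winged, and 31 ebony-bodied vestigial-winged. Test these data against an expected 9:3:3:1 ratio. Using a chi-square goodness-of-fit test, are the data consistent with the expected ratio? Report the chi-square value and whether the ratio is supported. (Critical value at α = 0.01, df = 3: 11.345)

Under the 9:3:3:1 hypothesis (Σ ratio = 16, N = 487):
  gray-bodied normal-winged: 487 × 9/16 = 273.9375
  gray-bodied vestigial-winged: 487 × 3/16 = 91.3125
  ebony-bodied normal-winged: 487 × 3/16 = 91.3125
  ebony-bodied vestigial-winged: 487 × 1/16 = 30.4375
χ² = Σ (O − E)² / E
  gray-bodied normal-winged: (272 − 273.9375)² / 273.9375 = 0.0137
  gray-bodied vestigial-winged: (89 − 91.3125)² / 91.3125 = 0.0586
  ebony-bodied normal-winged: (95 − 91.3125)² / 91.3125 = 0.1489
  ebony-bodied vestigial-winged: (31 − 30.4375)² / 30.4375 = 0.0104
χ² = 0.0137 + 0.0586 + 0.1489 + 0.0104 = 0.2316 ≈ 0.232
Degrees of freedom = 4 − 1 = 3; critical value at α = 0.01 is 11.345.
Since 0.232 < 11.345, we fail to reject the null hypothesis — the data are consistent with the 9:3:3:1 ratio.

0.232; consistent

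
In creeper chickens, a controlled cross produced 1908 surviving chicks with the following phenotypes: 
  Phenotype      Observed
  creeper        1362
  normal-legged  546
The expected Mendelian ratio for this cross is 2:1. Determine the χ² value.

Expected counts for N = 1908 under a 2:1 ratio (total parts = 3):
  creeper: 1908 × 2/3 = 1272
  normal-legged: 1908 × 1/3 = 636
χ² = Σ (O − E)² / E
  creeper: (1362 − 1272)² / 1272 = 6.3679
  normal-legged: (546 − 636)² / 636 = 12.7358
χ² = 6.3679 + 12.7358 = 19.1037 ≈ 19.104

19.104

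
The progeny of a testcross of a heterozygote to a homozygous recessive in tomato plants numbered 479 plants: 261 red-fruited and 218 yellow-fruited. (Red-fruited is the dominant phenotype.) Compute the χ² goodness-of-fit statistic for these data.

3.860

A testcross of a heterozygote (Aa × aa) gives a 1:1 phenotypic ratio.
The 1:1 ratio has 2 parts, so with N = 479 the expected counts are:
  red-fruited: 479 × 1/2 = 239.5
  yellow-fruited: 479 × 1/2 = 239.5
χ² = Σ (O − E)² / E
  red-fruited: (261 − 239.5)² / 239.5 = 1.9301
  yellow-fruited: (218 − 239.5)² / 239.5 = 1.9301
χ² = 1.9301 + 1.9301 = 3.8602 ≈ 3.860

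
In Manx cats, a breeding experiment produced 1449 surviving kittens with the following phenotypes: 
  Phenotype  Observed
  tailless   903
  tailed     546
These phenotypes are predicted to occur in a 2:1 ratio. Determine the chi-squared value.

Expected counts for N = 1449 under a 2:1 ratio (total parts = 3):
  tailless: 1449 × 2/3 = 966
  tailed: 1449 × 1/3 = 483
χ² = Σ (O − E)² / E
  tailless: (903 − 966)² / 966 = 4.1087
  tailed: (546 − 483)² / 483 = 8.2174
χ² = 4.1087 + 8.2174 = 12.3261 ≈ 12.326

12.326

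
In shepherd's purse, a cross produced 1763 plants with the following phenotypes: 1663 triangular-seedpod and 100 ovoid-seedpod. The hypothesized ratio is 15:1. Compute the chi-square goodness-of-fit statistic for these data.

Under the 15:1 hypothesis (Σ ratio = 16, N = 1763):
  triangular-seedpod: 1763 × 15/16 = 1652.8125
  ovoid-seedpod: 1763 × 1/16 = 110.1875
χ² = Σ (O − E)² / E
  triangular-seedpod: (1663 − 1652.8125)² / 1652.8125 = 0.0628
  ovoid-seedpod: (100 − 110.1875)² / 110.1875 = 0.9419
χ² = 0.0628 + 0.9419 = 1.0047 ≈ 1.005

1.005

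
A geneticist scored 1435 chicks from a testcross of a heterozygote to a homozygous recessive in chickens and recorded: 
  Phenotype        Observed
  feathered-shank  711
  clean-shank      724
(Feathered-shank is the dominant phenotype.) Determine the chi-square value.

A testcross of a heterozygote (Aa × aa) gives a 1:1 phenotypic ratio.
Under the 1:1 hypothesis (Σ ratio = 2, N = 1435):
  feathered-shank: 1435 × 1/2 = 717.5
  clean-shank: 1435 × 1/2 = 717.5
χ² = Σ (O − E)² / E
  feathered-shank: (711 − 717.5)² / 717.5 = 0.0589
  clean-shank: (724 − 717.5)² / 717.5 = 0.0589
χ² = 0.0589 + 0.0589 = 0.1178 ≈ 0.118

0.118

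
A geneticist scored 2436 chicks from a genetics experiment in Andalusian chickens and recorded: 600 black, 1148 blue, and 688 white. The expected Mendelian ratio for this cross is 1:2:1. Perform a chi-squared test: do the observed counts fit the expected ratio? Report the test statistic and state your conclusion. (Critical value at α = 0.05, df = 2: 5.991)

Total ratio parts = 4. Expected numbers out of 2436:
  black: 2436 × 1/4 = 609
  blue: 2436 × 2/4 = 1218
  white: 2436 × 1/4 = 609
χ² = Σ (O − E)² / E
  black: (600 − 609)² / 609 = 0.1330
  blue: (1148 − 1218)² / 1218 = 4.0230
  white: (688 − 609)² / 609 = 10.2479
χ² = 0.1330 + 4.0230 + 10.2479 = 14.4039 ≈ 14.404
Degrees of freedom = 3 − 1 = 2; critical value at α = 0.05 is 5.991.
Since 14.404 > 5.991, we reject the null hypothesis — the data do not fit the 1:2:1 ratio.

14.404; not consistent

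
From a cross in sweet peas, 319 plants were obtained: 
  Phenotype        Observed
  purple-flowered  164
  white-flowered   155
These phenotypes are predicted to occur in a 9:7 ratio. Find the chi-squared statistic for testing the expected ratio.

Expected counts for N = 319 under a 9:7 ratio (total parts = 16):
  purple-flowered: 319 × 9/16 = 179.4375
  white-flowered: 319 × 7/16 = 139.5625
χ² = Σ (O − E)² / E
  purple-flowered: (164 − 179.4375)² / 179.4375 = 1.3281
  white-flowered: (155 − 139.5625)² / 139.5625 = 1.7076
χ² = 1.3281 + 1.7076 = 3.0357 ≈ 3.036

3.036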